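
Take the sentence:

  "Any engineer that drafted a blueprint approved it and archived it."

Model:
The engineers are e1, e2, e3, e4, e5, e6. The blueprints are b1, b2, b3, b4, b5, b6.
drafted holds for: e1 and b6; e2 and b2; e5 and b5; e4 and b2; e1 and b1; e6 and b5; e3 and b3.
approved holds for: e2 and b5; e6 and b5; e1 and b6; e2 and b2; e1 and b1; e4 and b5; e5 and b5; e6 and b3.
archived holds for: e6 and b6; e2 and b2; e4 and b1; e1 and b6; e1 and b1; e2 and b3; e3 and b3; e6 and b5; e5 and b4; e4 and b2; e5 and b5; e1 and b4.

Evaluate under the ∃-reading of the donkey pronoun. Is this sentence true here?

"it" takes "a blueprint" as antecedent — a donkey pronoun bound across the clause boundary.
Weak reading: every engineer e with some drafted-blueprint has at least one drafted-blueprint b such that approved(e,b) ∧ archived(e,b).
Per engineer: e1:✓  e2:✓  e3:✗  e4:✗  e5:✓  e6:✓
e3 has no witness among its drafted-blueprints.

False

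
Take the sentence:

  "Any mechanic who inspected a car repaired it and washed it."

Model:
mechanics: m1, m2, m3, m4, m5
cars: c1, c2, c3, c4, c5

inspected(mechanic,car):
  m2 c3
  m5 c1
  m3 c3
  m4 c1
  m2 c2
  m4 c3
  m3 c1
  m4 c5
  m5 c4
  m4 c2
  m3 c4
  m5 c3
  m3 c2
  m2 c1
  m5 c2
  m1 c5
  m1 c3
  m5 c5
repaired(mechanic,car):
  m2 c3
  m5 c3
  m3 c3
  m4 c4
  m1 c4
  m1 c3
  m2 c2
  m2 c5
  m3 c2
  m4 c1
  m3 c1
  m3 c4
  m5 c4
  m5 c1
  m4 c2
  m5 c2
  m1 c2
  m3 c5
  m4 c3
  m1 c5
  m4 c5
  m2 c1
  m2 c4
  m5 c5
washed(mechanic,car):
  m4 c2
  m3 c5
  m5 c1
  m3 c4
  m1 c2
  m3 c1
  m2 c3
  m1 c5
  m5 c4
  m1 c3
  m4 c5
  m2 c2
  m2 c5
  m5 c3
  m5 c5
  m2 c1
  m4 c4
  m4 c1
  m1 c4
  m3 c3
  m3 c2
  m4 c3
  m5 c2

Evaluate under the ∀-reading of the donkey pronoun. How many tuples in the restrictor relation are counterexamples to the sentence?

0

"it" takes "a car" as antecedent — a donkey pronoun bound across the clause boundary.
Strong reading: for every (m,c) with inspected(m,c), repaired(m,c) ∧ washed(m,c).
Restrictor pairs: (m1,c3) ✓  (m1,c5) ✓  (m2,c1) ✓  (m2,c2) ✓  (m2,c3) ✓  (m3,c1) ✓  (m3,c2) ✓  (m3,c3) ✓  (m3,c4) ✓  (m4,c1) ✓  (m4,c2) ✓  (m4,c3) ✓  (m4,c5) ✓  (m5,c1) ✓  (m5,c2) ✓  (m5,c3) ✓  (m5,c4) ✓  (m5,c5) ✓
Counterexamples (restrictor pairs failing the scope): 0.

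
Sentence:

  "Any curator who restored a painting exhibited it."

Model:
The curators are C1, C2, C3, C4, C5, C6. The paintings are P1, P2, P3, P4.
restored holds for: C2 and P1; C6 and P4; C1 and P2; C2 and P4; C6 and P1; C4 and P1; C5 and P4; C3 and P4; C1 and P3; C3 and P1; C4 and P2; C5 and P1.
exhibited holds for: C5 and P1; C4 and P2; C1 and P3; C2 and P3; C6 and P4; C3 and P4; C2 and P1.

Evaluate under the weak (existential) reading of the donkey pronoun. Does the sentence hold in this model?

True

"it" takes "a painting" as antecedent — a donkey pronoun bound across the clause boundary.
Weak reading: every curator c with some restored-painting has at least one restored-painting p such that exhibited(c,p).
Per curator: C1:✓  C2:✓  C3:✓  C4:✓  C5:✓  C6:✓
Every curator in the restrictor has a witness.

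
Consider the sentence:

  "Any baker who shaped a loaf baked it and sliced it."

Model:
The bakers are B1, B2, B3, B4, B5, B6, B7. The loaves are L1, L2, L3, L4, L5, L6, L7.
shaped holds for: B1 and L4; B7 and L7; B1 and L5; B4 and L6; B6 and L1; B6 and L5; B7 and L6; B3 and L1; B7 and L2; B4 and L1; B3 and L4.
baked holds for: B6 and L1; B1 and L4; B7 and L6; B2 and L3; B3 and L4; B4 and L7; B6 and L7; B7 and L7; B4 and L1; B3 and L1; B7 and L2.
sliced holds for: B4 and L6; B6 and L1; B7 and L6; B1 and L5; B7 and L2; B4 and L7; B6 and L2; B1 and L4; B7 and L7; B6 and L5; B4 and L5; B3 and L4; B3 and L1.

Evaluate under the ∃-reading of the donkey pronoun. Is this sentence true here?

"it" takes "a loaf" as antecedent — a donkey pronoun bound across the clause boundary.
Weak reading: every baker b with some shaped-loaf has at least one shaped-loaf l such that baked(b,l) ∧ sliced(b,l).
Per baker: B1:✓  B3:✓  B4:✗  B6:✓  B7:✓
B4 has no witness among its shaped-loaves.

False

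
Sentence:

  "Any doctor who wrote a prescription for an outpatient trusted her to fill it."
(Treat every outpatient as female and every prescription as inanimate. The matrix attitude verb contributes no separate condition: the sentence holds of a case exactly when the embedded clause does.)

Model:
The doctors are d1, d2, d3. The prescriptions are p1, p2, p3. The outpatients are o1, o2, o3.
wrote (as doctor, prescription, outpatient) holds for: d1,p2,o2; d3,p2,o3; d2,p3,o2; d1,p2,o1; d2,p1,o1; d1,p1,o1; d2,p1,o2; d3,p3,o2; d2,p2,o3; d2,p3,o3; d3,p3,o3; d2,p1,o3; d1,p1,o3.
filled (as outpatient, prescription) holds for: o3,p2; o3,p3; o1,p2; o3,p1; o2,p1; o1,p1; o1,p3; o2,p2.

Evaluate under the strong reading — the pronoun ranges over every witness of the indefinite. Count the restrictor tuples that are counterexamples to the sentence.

2

"her" takes "an outpatient" as antecedent and "it" takes "a prescription"; both are donkey pronouns co-varying with the restrictor.
Strong reading: for every (d,p,o) with wrote(d,p,o), filled(o,p).
Restrictor triples: (d1,p1,o1)→filled(o1,p1) ✓  (d1,p1,o3)→filled(o3,p1) ✓  (d1,p2,o1)→filled(o1,p2) ✓  (d1,p2,o2)→filled(o2,p2) ✓  (d2,p1,o1)→filled(o1,p1) ✓  (d2,p1,o2)→filled(o2,p1) ✓  (d2,p1,o3)→filled(o3,p1) ✓  (d2,p2,o3)→filled(o3,p2) ✓  (d2,p3,o2)→filled(o2,p3) ✗  (d2,p3,o3)→filled(o3,p3) ✓  (d3,p2,o3)→filled(o3,p2) ✓  (d3,p3,o2)→filled(o2,p3) ✗  (d3,p3,o3)→filled(o3,p3) ✓
Counterexamples (restrictor triples failing the scope): 2.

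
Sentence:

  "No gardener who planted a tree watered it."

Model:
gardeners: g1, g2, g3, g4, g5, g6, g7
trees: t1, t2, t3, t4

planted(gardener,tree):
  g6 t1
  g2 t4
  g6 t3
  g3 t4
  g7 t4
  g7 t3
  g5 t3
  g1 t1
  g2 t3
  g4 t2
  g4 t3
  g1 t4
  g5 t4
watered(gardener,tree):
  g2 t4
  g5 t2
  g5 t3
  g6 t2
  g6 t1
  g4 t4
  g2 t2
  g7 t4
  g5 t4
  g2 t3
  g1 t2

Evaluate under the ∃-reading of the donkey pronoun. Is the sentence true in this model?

False

"it" takes "a tree" as antecedent — a donkey pronoun bound across the clause boundary.
Truth condition: for no (g,t) with planted(g,t) does watered(g,t) hold.
Restrictor pairs — does the scope hold? (g1,t1):fails  (g1,t4):fails  (g2,t3):holds  (g2,t4):holds  (g3,t4):fails  (g4,t2):fails  (g4,t3):fails  (g5,t3):holds  (g5,t4):holds  (g6,t1):holds  (g6,t3):fails  (g7,t3):fails  (g7,t4):holds
Scope holds for 6 pair(s), so the sentence is false.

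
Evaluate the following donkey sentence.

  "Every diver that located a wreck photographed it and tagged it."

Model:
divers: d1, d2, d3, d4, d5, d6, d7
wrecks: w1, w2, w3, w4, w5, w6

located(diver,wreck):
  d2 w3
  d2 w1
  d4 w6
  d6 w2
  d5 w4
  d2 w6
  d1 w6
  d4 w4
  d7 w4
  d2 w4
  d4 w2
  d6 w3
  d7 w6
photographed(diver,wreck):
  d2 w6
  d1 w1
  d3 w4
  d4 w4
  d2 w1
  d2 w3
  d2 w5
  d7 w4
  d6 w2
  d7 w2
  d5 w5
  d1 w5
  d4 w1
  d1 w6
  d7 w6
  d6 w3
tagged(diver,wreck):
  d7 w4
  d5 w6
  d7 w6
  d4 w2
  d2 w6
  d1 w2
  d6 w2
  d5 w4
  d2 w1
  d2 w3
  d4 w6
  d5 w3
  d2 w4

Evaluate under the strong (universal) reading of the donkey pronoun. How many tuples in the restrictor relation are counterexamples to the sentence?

7

"it" takes "a wreck" as antecedent — a donkey pronoun bound across the clause boundary.
Strong reading: for every (d,w) with located(d,w), photographed(d,w) ∧ tagged(d,w).
Restrictor pairs: (d1,w6) ✗  (d2,w1) ✓  (d2,w3) ✓  (d2,w4) ✗  (d2,w6) ✓  (d4,w2) ✗  (d4,w4) ✗  (d4,w6) ✗  (d5,w4) ✗  (d6,w2) ✓  (d6,w3) ✗  (d7,w4) ✓  (d7,w6) ✓
Counterexamples (restrictor pairs failing the scope): 7.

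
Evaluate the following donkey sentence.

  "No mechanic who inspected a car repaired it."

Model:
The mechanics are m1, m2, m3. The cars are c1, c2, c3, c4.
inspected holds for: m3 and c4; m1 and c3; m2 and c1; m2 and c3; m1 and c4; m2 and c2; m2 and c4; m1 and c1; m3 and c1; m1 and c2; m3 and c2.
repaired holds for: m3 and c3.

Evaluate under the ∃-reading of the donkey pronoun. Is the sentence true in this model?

True

"it" takes "a car" as antecedent — a donkey pronoun bound across the clause boundary.
Truth condition: for no (m,c) with inspected(m,c) does repaired(m,c) hold.
Restrictor pairs — does the scope hold? (m1,c1):fails  (m1,c2):fails  (m1,c3):fails  (m1,c4):fails  (m2,c1):fails  (m2,c2):fails  (m2,c3):fails  (m2,c4):fails  (m3,c1):fails  (m3,c2):fails  (m3,c4):fails
Scope holds for no restrictor pair, so the sentence is true.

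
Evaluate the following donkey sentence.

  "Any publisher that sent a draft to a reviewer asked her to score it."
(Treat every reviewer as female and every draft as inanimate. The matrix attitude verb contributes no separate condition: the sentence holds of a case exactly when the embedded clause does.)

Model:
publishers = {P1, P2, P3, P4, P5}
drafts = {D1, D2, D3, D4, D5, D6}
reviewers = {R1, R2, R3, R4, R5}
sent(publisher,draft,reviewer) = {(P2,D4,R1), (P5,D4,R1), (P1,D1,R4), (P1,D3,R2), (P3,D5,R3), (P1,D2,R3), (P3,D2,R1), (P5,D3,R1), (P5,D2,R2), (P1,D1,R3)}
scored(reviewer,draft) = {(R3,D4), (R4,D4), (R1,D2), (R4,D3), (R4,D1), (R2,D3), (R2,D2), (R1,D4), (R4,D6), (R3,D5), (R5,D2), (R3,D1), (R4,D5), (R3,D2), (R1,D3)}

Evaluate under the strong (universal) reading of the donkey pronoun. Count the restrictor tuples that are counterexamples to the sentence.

0

"her" takes "a reviewer" as antecedent and "it" takes "a draft"; both are donkey pronouns co-varying with the restrictor.
Strong reading: for every (p,d,r) with sent(p,d,r), scored(r,d).
Restrictor triples: (P1,D1,R3)→scored(R3,D1) ✓  (P1,D1,R4)→scored(R4,D1) ✓  (P1,D2,R3)→scored(R3,D2) ✓  (P1,D3,R2)→scored(R2,D3) ✓  (P2,D4,R1)→scored(R1,D4) ✓  (P3,D2,R1)→scored(R1,D2) ✓  (P3,D5,R3)→scored(R3,D5) ✓  (P5,D2,R2)→scored(R2,D2) ✓  (P5,D3,R1)→scored(R1,D3) ✓  (P5,D4,R1)→scored(R1,D4) ✓
Counterexamples (restrictor triples failing the scope): 0.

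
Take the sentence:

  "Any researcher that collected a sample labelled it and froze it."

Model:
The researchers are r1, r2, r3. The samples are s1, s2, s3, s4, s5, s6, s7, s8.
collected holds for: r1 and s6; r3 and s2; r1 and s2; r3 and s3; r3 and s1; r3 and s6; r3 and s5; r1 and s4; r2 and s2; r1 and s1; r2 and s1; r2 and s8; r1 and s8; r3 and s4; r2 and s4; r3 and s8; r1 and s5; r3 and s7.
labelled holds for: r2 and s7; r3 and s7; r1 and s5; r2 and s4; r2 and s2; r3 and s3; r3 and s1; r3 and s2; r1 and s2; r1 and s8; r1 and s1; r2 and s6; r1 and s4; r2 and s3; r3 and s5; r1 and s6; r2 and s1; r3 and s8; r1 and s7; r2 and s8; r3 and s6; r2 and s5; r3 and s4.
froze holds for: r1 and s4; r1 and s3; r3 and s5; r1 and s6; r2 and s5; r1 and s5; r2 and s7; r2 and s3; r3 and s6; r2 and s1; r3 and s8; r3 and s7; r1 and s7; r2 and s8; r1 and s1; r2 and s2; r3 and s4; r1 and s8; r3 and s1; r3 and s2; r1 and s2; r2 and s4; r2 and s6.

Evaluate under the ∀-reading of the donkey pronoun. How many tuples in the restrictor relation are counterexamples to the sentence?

1

"it" takes "a sample" as antecedent — a donkey pronoun bound across the clause boundary.
Strong reading: for every (r,s) with collected(r,s), labelled(r,s) ∧ froze(r,s).
Restrictor pairs: (r1,s1) ✓  (r1,s2) ✓  (r1,s4) ✓  (r1,s5) ✓  (r1,s6) ✓  (r1,s8) ✓  (r2,s1) ✓  (r2,s2) ✓  (r2,s4) ✓  (r2,s8) ✓  (r3,s1) ✓  (r3,s2) ✓  (r3,s3) ✗  (r3,s4) ✓  (r3,s5) ✓  (r3,s6) ✓  (r3,s7) ✓  (r3,s8) ✓
Counterexamples (restrictor pairs failing the scope): 1.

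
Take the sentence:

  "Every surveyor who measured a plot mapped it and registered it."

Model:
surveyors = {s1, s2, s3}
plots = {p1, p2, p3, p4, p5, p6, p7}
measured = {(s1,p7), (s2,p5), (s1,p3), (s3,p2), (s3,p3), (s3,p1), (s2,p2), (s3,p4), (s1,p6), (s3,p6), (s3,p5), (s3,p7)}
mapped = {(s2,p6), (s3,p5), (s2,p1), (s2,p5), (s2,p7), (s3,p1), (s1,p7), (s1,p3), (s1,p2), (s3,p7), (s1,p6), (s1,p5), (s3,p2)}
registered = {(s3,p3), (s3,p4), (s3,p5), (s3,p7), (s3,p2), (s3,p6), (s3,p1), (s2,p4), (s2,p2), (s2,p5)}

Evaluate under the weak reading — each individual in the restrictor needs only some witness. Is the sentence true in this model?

False

"it" takes "a plot" as antecedent — a donkey pronoun bound across the clause boundary.
Weak reading: every surveyor s with some measured-plot has at least one measured-plot p such that mapped(s,p) ∧ registered(s,p).
Per surveyor: s1:✗  s2:✓  s3:✓
s1 has no witness among its measured-plots.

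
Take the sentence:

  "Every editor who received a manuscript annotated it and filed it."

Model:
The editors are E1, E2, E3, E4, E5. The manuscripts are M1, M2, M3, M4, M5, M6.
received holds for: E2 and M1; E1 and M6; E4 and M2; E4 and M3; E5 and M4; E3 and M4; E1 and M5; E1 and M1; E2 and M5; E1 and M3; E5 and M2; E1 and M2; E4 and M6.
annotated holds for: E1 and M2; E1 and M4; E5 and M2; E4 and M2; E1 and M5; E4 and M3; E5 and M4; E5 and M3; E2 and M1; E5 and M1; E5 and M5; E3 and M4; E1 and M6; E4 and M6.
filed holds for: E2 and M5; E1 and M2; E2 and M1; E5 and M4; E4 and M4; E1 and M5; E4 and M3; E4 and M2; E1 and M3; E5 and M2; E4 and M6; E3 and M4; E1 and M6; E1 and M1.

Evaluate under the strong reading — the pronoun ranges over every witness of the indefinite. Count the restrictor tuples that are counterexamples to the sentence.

3

"it" takes "a manuscript" as antecedent — a donkey pronoun bound across the clause boundary.
Strong reading: for every (e,m) with received(e,m), annotated(e,m) ∧ filed(e,m).
Restrictor pairs: (E1,M1) ✗  (E1,M2) ✓  (E1,M3) ✗  (E1,M5) ✓  (E1,M6) ✓  (E2,M1) ✓  (E2,M5) ✗  (E3,M4) ✓  (E4,M2) ✓  (E4,M3) ✓  (E4,M6) ✓  (E5,M2) ✓  (E5,M4) ✓
Counterexamples (restrictor pairs failing the scope): 3.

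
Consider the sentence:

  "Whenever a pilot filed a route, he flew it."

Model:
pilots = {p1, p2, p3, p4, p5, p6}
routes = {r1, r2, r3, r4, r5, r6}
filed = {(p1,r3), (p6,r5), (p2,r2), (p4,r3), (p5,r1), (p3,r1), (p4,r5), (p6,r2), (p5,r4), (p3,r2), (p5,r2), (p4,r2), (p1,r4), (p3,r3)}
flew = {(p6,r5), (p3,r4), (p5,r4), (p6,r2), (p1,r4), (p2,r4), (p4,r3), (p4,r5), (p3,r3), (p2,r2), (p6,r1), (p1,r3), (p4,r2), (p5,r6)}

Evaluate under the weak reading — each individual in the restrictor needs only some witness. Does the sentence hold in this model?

True

"it" takes "a route" as antecedent — a donkey pronoun bound across the clause boundary.
Weak reading: every pilot p with some filed-route has at least one filed-route r such that flew(p,r).
Per pilot: p1:✓  p2:✓  p3:✓  p4:✓  p5:✓  p6:✓
Every pilot in the restrictor has a witness.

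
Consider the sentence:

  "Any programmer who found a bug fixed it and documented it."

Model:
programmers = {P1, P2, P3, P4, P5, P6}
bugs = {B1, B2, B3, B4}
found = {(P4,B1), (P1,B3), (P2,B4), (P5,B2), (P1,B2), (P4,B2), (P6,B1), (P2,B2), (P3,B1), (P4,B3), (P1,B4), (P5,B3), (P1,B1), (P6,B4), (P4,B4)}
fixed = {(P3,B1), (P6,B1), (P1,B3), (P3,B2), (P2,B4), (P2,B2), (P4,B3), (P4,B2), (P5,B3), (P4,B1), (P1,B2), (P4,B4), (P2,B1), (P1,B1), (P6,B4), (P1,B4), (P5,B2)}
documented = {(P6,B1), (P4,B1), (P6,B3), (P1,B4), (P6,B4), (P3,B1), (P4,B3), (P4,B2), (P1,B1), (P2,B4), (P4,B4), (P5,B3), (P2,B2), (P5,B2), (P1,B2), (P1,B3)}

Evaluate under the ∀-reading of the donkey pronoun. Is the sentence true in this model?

"it" takes "a bug" as antecedent — a donkey pronoun bound across the clause boundary.
Strong reading: for every (p,b) with found(p,b), fixed(p,b) ∧ documented(p,b).
Restrictor pairs: (P1,B1) ✓  (P1,B2) ✓  (P1,B3) ✓  (P1,B4) ✓  (P2,B2) ✓  (P2,B4) ✓  (P3,B1) ✓  (P4,B1) ✓  (P4,B2) ✓  (P4,B3) ✓  (P4,B4) ✓  (P5,B2) ✓  (P5,B3) ✓  (P6,B1) ✓  (P6,B4) ✓
Every restrictor pair satisfies the scope.

True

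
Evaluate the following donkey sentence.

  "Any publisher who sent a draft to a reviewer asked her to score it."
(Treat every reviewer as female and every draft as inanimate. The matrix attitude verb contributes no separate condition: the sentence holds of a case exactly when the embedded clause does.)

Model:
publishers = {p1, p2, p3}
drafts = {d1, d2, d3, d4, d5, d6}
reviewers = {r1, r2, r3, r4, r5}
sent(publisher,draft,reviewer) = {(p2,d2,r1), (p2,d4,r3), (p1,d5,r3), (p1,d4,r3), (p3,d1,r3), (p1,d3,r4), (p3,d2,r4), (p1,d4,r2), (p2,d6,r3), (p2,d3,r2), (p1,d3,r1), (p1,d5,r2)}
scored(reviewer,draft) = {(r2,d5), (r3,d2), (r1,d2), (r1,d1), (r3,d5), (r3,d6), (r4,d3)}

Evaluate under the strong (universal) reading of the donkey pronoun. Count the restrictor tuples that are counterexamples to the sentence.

7

"her" takes "a reviewer" as antecedent and "it" takes "a draft"; both are donkey pronouns co-varying with the restrictor.
Strong reading: for every (p,d,r) with sent(p,d,r), scored(r,d).
Restrictor triples: (p1,d3,r1)→scored(r1,d3) ✗  (p1,d3,r4)→scored(r4,d3) ✓  (p1,d4,r2)→scored(r2,d4) ✗  (p1,d4,r3)→scored(r3,d4) ✗  (p1,d5,r2)→scored(r2,d5) ✓  (p1,d5,r3)→scored(r3,d5) ✓  (p2,d2,r1)→scored(r1,d2) ✓  (p2,d3,r2)→scored(r2,d3) ✗  (p2,d4,r3)→scored(r3,d4) ✗  (p2,d6,r3)→scored(r3,d6) ✓  (p3,d1,r3)→scored(r3,d1) ✗  (p3,d2,r4)→scored(r4,d2) ✗
Counterexamples (restrictor triples failing the scope): 7.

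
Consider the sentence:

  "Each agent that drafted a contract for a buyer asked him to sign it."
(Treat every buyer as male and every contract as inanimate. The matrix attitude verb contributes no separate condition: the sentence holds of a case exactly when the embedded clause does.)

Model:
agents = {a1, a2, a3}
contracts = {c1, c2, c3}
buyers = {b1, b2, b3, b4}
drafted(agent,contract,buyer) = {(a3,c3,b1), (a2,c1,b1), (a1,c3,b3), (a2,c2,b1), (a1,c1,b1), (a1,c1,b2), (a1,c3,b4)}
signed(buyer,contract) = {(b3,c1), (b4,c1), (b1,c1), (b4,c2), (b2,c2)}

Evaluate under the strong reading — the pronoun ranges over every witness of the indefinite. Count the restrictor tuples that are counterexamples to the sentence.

"him" takes "a buyer" as antecedent and "it" takes "a contract"; both are donkey pronouns co-varying with the restrictor.
Strong reading: for every (a,c,b) with drafted(a,c,b), signed(b,c).
Restrictor triples: (a1,c1,b1)→signed(b1,c1) ✓  (a1,c1,b2)→signed(b2,c1) ✗  (a1,c3,b3)→signed(b3,c3) ✗  (a1,c3,b4)→signed(b4,c3) ✗  (a2,c1,b1)→signed(b1,c1) ✓  (a2,c2,b1)→signed(b1,c2) ✗  (a3,c3,b1)→signed(b1,c3) ✗
Counterexamples (restrictor triples failing the scope): 5.

5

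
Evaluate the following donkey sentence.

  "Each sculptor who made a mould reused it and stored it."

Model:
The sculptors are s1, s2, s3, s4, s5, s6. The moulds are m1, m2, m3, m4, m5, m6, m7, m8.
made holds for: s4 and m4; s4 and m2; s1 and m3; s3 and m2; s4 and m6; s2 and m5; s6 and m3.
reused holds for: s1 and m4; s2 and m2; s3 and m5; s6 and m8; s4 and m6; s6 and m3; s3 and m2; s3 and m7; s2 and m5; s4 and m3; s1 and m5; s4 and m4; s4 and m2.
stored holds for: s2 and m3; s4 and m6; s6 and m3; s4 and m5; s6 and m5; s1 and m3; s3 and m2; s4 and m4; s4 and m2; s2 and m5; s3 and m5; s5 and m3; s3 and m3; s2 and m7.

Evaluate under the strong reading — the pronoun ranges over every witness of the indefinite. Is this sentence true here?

False

"it" takes "a mould" as antecedent — a donkey pronoun bound across the clause boundary.
Strong reading: for every (s,m) with made(s,m), reused(s,m) ∧ stored(s,m).
Restrictor pairs: (s1,m3) ✗  (s2,m5) ✓  (s3,m2) ✓  (s4,m2) ✓  (s4,m4) ✓  (s4,m6) ✓  (s6,m3) ✓
Counterexample: (s1,m3) is in made but fails the scope.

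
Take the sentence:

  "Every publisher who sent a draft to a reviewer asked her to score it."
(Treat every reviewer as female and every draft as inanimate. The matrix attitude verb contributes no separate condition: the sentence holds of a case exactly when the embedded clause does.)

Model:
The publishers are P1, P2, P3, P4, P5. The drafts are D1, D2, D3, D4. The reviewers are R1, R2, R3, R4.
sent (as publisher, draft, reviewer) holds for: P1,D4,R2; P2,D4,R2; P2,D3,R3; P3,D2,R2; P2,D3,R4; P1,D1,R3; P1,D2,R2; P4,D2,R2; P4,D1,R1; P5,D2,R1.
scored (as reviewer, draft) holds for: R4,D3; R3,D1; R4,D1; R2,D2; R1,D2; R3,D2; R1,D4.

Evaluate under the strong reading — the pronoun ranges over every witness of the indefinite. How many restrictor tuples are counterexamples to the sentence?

"her" takes "a reviewer" as antecedent and "it" takes "a draft"; both are donkey pronouns co-varying with the restrictor.
Strong reading: for every (p,d,r) with sent(p,d,r), scored(r,d).
Restrictor triples: (P1,D1,R3)→scored(R3,D1) ✓  (P1,D2,R2)→scored(R2,D2) ✓  (P1,D4,R2)→scored(R2,D4) ✗  (P2,D3,R3)→scored(R3,D3) ✗  (P2,D3,R4)→scored(R4,D3) ✓  (P2,D4,R2)→scored(R2,D4) ✗  (P3,D2,R2)→scored(R2,D2) ✓  (P4,D1,R1)→scored(R1,D1) ✗  (P4,D2,R2)→scored(R2,D2) ✓  (P5,D2,R1)→scored(R1,D2) ✓
Counterexamples (restrictor triples failing the scope): 4.

4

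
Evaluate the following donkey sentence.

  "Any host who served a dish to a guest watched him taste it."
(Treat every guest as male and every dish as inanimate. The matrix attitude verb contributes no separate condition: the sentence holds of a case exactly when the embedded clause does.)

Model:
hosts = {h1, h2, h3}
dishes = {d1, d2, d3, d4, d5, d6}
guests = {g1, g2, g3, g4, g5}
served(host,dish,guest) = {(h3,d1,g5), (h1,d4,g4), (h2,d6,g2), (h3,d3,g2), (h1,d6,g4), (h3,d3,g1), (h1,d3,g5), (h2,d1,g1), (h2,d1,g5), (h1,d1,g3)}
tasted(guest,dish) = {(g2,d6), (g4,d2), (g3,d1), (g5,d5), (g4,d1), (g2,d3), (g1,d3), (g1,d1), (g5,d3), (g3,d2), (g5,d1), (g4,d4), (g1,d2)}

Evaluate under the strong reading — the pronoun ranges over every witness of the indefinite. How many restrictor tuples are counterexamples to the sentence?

1

"him" takes "a guest" as antecedent and "it" takes "a dish"; both are donkey pronouns co-varying with the restrictor.
Strong reading: for every (h,d,g) with served(h,d,g), tasted(g,d).
Restrictor triples: (h1,d1,g3)→tasted(g3,d1) ✓  (h1,d3,g5)→tasted(g5,d3) ✓  (h1,d4,g4)→tasted(g4,d4) ✓  (h1,d6,g4)→tasted(g4,d6) ✗  (h2,d1,g1)→tasted(g1,d1) ✓  (h2,d1,g5)→tasted(g5,d1) ✓  (h2,d6,g2)→tasted(g2,d6) ✓  (h3,d1,g5)→tasted(g5,d1) ✓  (h3,d3,g1)→tasted(g1,d3) ✓  (h3,d3,g2)→tasted(g2,d3) ✓
Counterexamples (restrictor triples failing the scope): 1.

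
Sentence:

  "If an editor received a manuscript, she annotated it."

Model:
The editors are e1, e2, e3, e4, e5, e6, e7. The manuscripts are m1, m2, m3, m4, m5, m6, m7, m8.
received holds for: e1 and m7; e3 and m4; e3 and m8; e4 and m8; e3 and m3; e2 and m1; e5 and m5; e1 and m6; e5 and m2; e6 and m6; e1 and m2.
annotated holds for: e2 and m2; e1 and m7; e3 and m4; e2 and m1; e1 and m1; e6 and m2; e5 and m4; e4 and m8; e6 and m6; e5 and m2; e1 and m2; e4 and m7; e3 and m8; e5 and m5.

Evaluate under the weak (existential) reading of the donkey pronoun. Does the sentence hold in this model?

True

"it" takes "a manuscript" as antecedent — a donkey pronoun bound across the clause boundary.
Weak reading: every editor e with some received-manuscript has at least one received-manuscript m such that annotated(e,m).
Per editor: e1:✓  e2:✓  e3:✓  e4:✓  e5:✓  e6:✓
Every editor in the restrictor has a witness.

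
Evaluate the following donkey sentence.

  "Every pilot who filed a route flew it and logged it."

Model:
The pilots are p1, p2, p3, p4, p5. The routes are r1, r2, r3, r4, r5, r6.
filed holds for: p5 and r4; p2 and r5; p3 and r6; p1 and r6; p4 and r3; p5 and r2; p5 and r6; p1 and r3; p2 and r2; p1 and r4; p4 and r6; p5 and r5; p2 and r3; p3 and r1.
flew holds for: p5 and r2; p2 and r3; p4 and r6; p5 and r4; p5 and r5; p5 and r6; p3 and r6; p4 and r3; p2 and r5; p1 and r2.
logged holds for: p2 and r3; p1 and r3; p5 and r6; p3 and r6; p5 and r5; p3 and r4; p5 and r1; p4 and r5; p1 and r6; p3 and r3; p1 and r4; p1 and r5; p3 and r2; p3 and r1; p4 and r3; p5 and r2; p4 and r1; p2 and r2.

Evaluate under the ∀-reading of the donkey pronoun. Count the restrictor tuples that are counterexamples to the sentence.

"it" takes "a route" as antecedent — a donkey pronoun bound across the clause boundary.
Strong reading: for every (p,r) with filed(p,r), flew(p,r) ∧ logged(p,r).
Restrictor pairs: (p1,r3) ✗  (p1,r4) ✗  (p1,r6) ✗  (p2,r2) ✗  (p2,r3) ✓  (p2,r5) ✗  (p3,r1) ✗  (p3,r6) ✓  (p4,r3) ✓  (p4,r6) ✗  (p5,r2) ✓  (p5,r4) ✗  (p5,r5) ✓  (p5,r6) ✓
Counterexamples (restrictor pairs failing the scope): 8.

8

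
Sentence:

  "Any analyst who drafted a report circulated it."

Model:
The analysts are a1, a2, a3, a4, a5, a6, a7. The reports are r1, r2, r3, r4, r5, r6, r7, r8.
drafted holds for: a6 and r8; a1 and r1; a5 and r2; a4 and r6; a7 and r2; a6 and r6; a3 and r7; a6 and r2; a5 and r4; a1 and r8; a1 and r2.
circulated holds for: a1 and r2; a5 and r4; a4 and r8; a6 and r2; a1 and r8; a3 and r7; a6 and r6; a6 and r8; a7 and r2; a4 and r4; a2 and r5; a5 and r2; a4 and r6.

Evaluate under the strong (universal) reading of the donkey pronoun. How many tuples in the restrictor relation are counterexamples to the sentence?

"it" takes "a report" as antecedent — a donkey pronoun bound across the clause boundary.
Strong reading: for every (a,r) with drafted(a,r), circulated(a,r).
Restrictor pairs: (a1,r1) ✗  (a1,r2) ✓  (a1,r8) ✓  (a3,r7) ✓  (a4,r6) ✓  (a5,r2) ✓  (a5,r4) ✓  (a6,r2) ✓  (a6,r6) ✓  (a6,r8) ✓  (a7,r2) ✓
Counterexamples (restrictor pairs failing the scope): 1.

1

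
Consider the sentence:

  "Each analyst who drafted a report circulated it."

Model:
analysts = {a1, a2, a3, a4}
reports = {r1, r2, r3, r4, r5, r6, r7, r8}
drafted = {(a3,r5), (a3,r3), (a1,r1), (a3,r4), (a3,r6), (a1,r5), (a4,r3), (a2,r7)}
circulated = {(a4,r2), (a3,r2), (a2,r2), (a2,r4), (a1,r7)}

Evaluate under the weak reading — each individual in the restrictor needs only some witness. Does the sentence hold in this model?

"it" takes "a report" as antecedent — a donkey pronoun bound across the clause boundary.
Weak reading: every analyst a with some drafted-report has at least one drafted-report r such that circulated(a,r).
Per analyst: a1:✗  a2:✗  a3:✗  a4:✗
a1 has no witness among its drafted-reports.

False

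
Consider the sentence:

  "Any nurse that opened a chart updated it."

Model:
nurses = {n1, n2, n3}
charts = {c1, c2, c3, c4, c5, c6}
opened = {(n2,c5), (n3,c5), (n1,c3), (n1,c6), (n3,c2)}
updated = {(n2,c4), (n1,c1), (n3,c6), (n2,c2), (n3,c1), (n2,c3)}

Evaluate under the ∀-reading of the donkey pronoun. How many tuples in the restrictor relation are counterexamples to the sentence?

5

"it" takes "a chart" as antecedent — a donkey pronoun bound across the clause boundary.
Strong reading: for every (n,c) with opened(n,c), updated(n,c).
Restrictor pairs: (n1,c3) ✗  (n1,c6) ✗  (n2,c5) ✗  (n3,c2) ✗  (n3,c5) ✗
Counterexamples (restrictor pairs failing the scope): 5.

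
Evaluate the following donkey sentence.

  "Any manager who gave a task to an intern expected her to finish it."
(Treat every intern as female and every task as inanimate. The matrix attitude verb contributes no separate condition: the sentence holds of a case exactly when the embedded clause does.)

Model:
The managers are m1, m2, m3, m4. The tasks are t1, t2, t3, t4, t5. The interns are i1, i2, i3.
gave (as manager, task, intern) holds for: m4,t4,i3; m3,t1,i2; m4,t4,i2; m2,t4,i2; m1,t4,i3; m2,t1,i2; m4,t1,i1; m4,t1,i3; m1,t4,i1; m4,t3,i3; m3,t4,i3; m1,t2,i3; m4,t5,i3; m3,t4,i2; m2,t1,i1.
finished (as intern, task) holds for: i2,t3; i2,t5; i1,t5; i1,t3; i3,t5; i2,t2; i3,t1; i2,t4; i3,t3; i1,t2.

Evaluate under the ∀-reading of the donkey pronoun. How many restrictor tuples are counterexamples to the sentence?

9

"her" takes "an intern" as antecedent and "it" takes "a task"; both are donkey pronouns co-varying with the restrictor.
Strong reading: for every (m,t,i) with gave(m,t,i), finished(i,t).
Restrictor triples: (m1,t2,i3)→finished(i3,t2) ✗  (m1,t4,i1)→finished(i1,t4) ✗  (m1,t4,i3)→finished(i3,t4) ✗  (m2,t1,i1)→finished(i1,t1) ✗  (m2,t1,i2)→finished(i2,t1) ✗  (m2,t4,i2)→finished(i2,t4) ✓  (m3,t1,i2)→finished(i2,t1) ✗  (m3,t4,i2)→finished(i2,t4) ✓  (m3,t4,i3)→finished(i3,t4) ✗  (m4,t1,i1)→finished(i1,t1) ✗  (m4,t1,i3)→finished(i3,t1) ✓  (m4,t3,i3)→finished(i3,t3) ✓  (m4,t4,i2)→finished(i2,t4) ✓  (m4,t4,i3)→finished(i3,t4) ✗  (m4,t5,i3)→finished(i3,t5) ✓
Counterexamples (restrictor triples failing the scope): 9.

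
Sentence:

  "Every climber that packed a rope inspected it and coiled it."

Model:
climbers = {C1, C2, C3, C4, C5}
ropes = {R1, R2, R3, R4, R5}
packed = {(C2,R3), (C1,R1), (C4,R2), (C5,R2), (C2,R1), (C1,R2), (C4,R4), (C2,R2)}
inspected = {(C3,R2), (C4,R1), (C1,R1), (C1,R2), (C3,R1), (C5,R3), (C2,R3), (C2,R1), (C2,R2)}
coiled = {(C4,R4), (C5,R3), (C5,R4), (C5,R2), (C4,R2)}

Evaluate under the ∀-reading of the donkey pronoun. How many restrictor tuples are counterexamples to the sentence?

"it" takes "a rope" as antecedent — a donkey pronoun bound across the clause boundary.
Strong reading: for every (c,r) with packed(c,r), inspected(c,r) ∧ coiled(c,r).
Restrictor pairs: (C1,R1) ✗  (C1,R2) ✗  (C2,R1) ✗  (C2,R2) ✗  (C2,R3) ✗  (C4,R2) ✗  (C4,R4) ✗  (C5,R2) ✗
Counterexamples (restrictor pairs failing the scope): 8.

8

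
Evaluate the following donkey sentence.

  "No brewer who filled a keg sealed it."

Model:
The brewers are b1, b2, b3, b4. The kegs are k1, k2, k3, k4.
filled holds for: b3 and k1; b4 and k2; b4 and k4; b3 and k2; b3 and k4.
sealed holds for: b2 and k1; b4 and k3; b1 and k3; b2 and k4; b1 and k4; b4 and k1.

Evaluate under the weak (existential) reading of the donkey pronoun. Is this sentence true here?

"it" takes "a keg" as antecedent — a donkey pronoun bound across the clause boundary.
Truth condition: for no (b,k) with filled(b,k) does sealed(b,k) hold.
Restrictor pairs — does the scope hold? (b3,k1):fails  (b3,k2):fails  (b3,k4):fails  (b4,k2):fails  (b4,k4):fails
Scope holds for no restrictor pair, so the sentence is true.

True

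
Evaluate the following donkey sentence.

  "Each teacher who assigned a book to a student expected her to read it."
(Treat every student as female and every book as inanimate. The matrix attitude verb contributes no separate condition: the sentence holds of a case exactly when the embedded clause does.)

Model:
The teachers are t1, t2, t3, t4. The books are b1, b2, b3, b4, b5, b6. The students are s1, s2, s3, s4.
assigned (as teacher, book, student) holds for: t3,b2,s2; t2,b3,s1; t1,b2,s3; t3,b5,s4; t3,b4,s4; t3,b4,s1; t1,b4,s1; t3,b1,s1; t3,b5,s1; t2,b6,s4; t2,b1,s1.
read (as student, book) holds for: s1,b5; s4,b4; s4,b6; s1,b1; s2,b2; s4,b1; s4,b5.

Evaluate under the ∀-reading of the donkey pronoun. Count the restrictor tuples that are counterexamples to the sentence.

"her" takes "a student" as antecedent and "it" takes "a book"; both are donkey pronouns co-varying with the restrictor.
Strong reading: for every (t,b,s) with assigned(t,b,s), read(s,b).
Restrictor triples: (t1,b2,s3)→read(s3,b2) ✗  (t1,b4,s1)→read(s1,b4) ✗  (t2,b1,s1)→read(s1,b1) ✓  (t2,b3,s1)→read(s1,b3) ✗  (t2,b6,s4)→read(s4,b6) ✓  (t3,b1,s1)→read(s1,b1) ✓  (t3,b2,s2)→read(s2,b2) ✓  (t3,b4,s1)→read(s1,b4) ✗  (t3,b4,s4)→read(s4,b4) ✓  (t3,b5,s1)→read(s1,b5) ✓  (t3,b5,s4)→read(s4,b5) ✓
Counterexamples (restrictor triples failing the scope): 4.

4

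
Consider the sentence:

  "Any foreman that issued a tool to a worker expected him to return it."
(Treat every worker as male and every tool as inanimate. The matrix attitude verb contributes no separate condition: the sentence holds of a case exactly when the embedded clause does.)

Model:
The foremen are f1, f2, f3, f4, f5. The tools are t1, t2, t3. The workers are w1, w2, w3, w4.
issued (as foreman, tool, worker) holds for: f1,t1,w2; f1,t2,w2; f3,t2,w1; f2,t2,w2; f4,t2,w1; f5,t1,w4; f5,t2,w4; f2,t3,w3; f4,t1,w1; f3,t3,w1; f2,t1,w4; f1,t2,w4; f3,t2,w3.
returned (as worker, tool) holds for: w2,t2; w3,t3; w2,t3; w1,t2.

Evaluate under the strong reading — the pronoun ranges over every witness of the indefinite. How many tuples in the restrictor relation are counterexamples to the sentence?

"him" takes "a worker" as antecedent and "it" takes "a tool"; both are donkey pronouns co-varying with the restrictor.
Strong reading: for every (f,t,w) with issued(f,t,w), returned(w,t).
Restrictor triples: (f1,t1,w2)→returned(w2,t1) ✗  (f1,t2,w2)→returned(w2,t2) ✓  (f1,t2,w4)→returned(w4,t2) ✗  (f2,t1,w4)→returned(w4,t1) ✗  (f2,t2,w2)→returned(w2,t2) ✓  (f2,t3,w3)→returned(w3,t3) ✓  (f3,t2,w1)→returned(w1,t2) ✓  (f3,t2,w3)→returned(w3,t2) ✗  (f3,t3,w1)→returned(w1,t3) ✗  (f4,t1,w1)→returned(w1,t1) ✗  (f4,t2,w1)→returned(w1,t2) ✓  (f5,t1,w4)→returned(w4,t1) ✗  (f5,t2,w4)→returned(w4,t2) ✗
Counterexamples (restrictor triples failing the scope): 8.

8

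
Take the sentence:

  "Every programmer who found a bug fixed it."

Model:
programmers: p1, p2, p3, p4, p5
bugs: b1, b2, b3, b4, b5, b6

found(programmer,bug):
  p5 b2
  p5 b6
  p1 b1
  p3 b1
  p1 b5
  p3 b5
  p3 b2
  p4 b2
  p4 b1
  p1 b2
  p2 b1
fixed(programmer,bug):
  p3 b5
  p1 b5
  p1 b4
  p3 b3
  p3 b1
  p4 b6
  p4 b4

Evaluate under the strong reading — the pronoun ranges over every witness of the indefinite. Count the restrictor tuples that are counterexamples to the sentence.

"it" takes "a bug" as antecedent — a donkey pronoun bound across the clause boundary.
Strong reading: for every (p,b) with found(p,b), fixed(p,b).
Restrictor pairs: (p1,b1) ✗  (p1,b2) ✗  (p1,b5) ✓  (p2,b1) ✗  (p3,b1) ✓  (p3,b2) ✗  (p3,b5) ✓  (p4,b1) ✗  (p4,b2) ✗  (p5,b2) ✗  (p5,b6) ✗
Counterexamples (restrictor pairs failing the scope): 8.

8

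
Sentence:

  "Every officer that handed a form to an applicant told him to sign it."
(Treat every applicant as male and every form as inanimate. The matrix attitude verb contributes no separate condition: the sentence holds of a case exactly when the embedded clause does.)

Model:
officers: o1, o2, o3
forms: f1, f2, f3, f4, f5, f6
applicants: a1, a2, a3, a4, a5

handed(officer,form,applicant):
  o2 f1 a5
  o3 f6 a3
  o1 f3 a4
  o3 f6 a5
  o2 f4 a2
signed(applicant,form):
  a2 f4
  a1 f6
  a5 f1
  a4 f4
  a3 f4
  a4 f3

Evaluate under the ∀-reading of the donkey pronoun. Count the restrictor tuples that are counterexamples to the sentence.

2

"him" takes "an applicant" as antecedent and "it" takes "a form"; both are donkey pronouns co-varying with the restrictor.
Strong reading: for every (o,f,a) with handed(o,f,a), signed(a,f).
Restrictor triples: (o1,f3,a4)→signed(a4,f3) ✓  (o2,f1,a5)→signed(a5,f1) ✓  (o2,f4,a2)→signed(a2,f4) ✓  (o3,f6,a3)→signed(a3,f6) ✗  (o3,f6,a5)→signed(a5,f6) ✗
Counterexamples (restrictor triples failing the scope): 2.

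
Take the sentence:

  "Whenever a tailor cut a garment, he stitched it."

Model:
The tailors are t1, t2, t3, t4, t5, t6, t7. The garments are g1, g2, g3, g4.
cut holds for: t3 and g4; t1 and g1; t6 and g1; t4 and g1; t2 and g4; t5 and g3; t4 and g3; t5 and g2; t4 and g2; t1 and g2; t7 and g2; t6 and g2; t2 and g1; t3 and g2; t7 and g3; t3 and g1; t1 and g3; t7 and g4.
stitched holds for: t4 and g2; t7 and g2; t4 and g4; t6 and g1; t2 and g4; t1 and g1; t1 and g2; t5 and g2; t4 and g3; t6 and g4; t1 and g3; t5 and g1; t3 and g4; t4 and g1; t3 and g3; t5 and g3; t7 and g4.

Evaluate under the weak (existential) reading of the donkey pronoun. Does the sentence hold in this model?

"it" takes "a garment" as antecedent — a donkey pronoun bound across the clause boundary.
Weak reading: every tailor t with some cut-garment has at least one cut-garment g such that stitched(t,g).
Per tailor: t1:✓  t2:✓  t3:✓  t4:✓  t5:✓  t6:✓  t7:✓
Every tailor in the restrictor has a witness.

True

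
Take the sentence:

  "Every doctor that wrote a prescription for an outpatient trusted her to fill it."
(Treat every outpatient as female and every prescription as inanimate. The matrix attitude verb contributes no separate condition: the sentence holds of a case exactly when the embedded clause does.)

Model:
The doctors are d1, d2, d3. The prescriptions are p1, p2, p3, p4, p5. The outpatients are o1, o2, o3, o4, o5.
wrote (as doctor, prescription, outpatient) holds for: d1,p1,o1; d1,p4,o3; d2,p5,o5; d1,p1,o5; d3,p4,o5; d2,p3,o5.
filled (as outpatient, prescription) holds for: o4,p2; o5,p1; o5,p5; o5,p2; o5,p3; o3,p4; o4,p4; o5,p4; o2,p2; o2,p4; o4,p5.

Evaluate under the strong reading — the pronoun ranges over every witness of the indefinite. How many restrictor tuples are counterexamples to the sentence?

1

"her" takes "an outpatient" as antecedent and "it" takes "a prescription"; both are donkey pronouns co-varying with the restrictor.
Strong reading: for every (d,p,o) with wrote(d,p,o), filled(o,p).
Restrictor triples: (d1,p1,o1)→filled(o1,p1) ✗  (d1,p1,o5)→filled(o5,p1) ✓  (d1,p4,o3)→filled(o3,p4) ✓  (d2,p3,o5)→filled(o5,p3) ✓  (d2,p5,o5)→filled(o5,p5) ✓  (d3,p4,o5)→filled(o5,p4) ✓
Counterexamples (restrictor triples failing the scope): 1.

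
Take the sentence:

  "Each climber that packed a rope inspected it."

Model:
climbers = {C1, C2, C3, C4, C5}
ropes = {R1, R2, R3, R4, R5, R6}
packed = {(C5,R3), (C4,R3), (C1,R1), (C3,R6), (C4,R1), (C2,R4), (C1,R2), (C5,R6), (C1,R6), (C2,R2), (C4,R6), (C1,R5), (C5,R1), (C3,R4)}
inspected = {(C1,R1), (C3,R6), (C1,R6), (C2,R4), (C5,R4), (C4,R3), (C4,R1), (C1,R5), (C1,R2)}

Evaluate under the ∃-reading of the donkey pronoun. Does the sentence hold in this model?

"it" takes "a rope" as antecedent — a donkey pronoun bound across the clause boundary.
Weak reading: every climber c with some packed-rope has at least one packed-rope r such that inspected(c,r).
Per climber: C1:✓  C2:✓  C3:✓  C4:✓  C5:✗
C5 has no witness among its packed-ropes.

False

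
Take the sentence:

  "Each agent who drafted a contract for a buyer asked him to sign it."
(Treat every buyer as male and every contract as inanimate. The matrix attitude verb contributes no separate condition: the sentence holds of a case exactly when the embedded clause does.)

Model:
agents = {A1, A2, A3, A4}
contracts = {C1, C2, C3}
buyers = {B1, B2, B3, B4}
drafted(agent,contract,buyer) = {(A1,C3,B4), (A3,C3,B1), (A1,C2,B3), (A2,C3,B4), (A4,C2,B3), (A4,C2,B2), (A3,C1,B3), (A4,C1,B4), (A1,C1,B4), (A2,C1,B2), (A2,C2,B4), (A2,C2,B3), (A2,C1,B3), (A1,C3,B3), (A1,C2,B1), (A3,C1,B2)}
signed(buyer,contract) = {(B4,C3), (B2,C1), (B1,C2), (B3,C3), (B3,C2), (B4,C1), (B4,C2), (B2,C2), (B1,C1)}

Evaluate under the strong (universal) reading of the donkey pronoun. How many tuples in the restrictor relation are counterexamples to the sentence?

"him" takes "a buyer" as antecedent and "it" takes "a contract"; both are donkey pronouns co-varying with the restrictor.
Strong reading: for every (a,c,b) with drafted(a,c,b), signed(b,c).
Restrictor triples: (A1,C1,B4)→signed(B4,C1) ✓  (A1,C2,B1)→signed(B1,C2) ✓  (A1,C2,B3)→signed(B3,C2) ✓  (A1,C3,B3)→signed(B3,C3) ✓  (A1,C3,B4)→signed(B4,C3) ✓  (A2,C1,B2)→signed(B2,C1) ✓  (A2,C1,B3)→signed(B3,C1) ✗  (A2,C2,B3)→signed(B3,C2) ✓  (A2,C2,B4)→signed(B4,C2) ✓  (A2,C3,B4)→signed(B4,C3) ✓  (A3,C1,B2)→signed(B2,C1) ✓  (A3,C1,B3)→signed(B3,C1) ✗  (A3,C3,B1)→signed(B1,C3) ✗  (A4,C1,B4)→signed(B4,C1) ✓  (A4,C2,B2)→signed(B2,C2) ✓  (A4,C2,B3)→signed(B3,C2) ✓
Counterexamples (restrictor triples failing the scope): 3.

3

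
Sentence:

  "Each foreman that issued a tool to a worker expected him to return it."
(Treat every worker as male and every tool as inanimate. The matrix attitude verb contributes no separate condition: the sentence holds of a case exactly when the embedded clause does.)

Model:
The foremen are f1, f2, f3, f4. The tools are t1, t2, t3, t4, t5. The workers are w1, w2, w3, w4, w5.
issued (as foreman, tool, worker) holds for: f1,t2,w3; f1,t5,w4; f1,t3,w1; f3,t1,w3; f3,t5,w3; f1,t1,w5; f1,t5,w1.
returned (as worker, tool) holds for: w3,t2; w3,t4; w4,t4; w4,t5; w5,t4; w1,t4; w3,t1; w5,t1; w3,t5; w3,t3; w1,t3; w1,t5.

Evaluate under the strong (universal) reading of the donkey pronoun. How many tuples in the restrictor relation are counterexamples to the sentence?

0

"him" takes "a worker" as antecedent and "it" takes "a tool"; both are donkey pronouns co-varying with the restrictor.
Strong reading: for every (f,t,w) with issued(f,t,w), returned(w,t).
Restrictor triples: (f1,t1,w5)→returned(w5,t1) ✓  (f1,t2,w3)→returned(w3,t2) ✓  (f1,t3,w1)→returned(w1,t3) ✓  (f1,t5,w1)→returned(w1,t5) ✓  (f1,t5,w4)→returned(w4,t5) ✓  (f3,t1,w3)→returned(w3,t1) ✓  (f3,t5,w3)→returned(w3,t5) ✓
Counterexamples (restrictor triples failing the scope): 0.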